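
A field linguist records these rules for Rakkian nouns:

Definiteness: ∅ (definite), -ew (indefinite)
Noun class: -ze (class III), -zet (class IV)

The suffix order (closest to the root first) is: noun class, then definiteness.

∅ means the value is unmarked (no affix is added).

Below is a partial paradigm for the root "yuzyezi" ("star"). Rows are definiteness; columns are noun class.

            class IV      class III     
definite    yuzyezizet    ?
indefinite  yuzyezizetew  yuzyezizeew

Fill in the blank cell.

Attach noun class class III -ze → yuzyezize.
definiteness = definite: zero marking, form stays yuzyezize.

yuzyezize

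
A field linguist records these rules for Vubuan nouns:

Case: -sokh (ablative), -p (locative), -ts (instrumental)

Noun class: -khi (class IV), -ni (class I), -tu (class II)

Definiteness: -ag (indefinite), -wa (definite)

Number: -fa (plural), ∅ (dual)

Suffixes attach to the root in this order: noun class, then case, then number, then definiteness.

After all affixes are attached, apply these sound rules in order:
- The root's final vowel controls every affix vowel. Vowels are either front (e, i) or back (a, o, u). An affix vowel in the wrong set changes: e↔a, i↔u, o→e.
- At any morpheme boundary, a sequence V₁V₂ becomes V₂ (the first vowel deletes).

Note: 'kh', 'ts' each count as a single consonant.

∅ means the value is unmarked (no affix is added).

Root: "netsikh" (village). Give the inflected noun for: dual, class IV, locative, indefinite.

Attach noun class class IV -khi → netsikhkhi.
Attach case locative -p → netsikhkhip.
number = dual: zero marking, form stays netsikhkhip.
Attach definiteness indefinite -ag → netsikhkhipag.
Apply vowel harmony: netsikhkhipag → netsikhkhipeg.
Vowel deletion: no change.

netsikhkhipeg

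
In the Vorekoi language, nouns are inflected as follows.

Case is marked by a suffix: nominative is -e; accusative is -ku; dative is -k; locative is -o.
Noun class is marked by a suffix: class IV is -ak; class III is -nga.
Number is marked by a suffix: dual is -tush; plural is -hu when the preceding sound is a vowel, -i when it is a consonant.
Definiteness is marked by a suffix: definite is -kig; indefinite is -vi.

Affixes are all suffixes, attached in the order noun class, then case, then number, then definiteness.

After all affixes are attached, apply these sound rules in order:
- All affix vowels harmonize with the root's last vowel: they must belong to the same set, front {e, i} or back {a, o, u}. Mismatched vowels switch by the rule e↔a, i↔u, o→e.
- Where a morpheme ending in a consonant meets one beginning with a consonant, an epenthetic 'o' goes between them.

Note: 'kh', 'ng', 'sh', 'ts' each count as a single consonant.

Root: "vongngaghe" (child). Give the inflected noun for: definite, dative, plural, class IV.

vongngagheekokikig

Attach noun class class IV -ak → vongngagheak.
Attach case dative -k → vongngagheakk.
Attach number plural -i (after consonant 'k') → vongngagheakki.
Attach definiteness definite -kig → vongngagheakkikig.
Apply vowel harmony: vongngagheakkikig → vongngagheekkikig.
Apply epenthesis: vongngagheekkikig → vongngagheekokikig.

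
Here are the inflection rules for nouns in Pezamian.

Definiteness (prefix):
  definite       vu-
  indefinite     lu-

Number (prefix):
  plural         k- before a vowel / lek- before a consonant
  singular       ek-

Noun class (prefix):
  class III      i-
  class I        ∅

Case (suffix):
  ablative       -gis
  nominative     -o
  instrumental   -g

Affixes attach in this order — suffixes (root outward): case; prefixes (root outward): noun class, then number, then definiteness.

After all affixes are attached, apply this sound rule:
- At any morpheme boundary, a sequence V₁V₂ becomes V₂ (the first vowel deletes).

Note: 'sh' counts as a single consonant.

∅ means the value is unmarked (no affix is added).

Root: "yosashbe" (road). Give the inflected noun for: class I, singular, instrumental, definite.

noun class = class I: zero marking, form stays yosashbe.
Attach number singular ek- → ekyosashbe.
Attach case instrumental -g → ekyosashbeg.
Attach definiteness definite vu- → vuekyosashbeg.
Apply vowel deletion: vuekyosashbeg → vekyosashbeg.

vekyosashbeg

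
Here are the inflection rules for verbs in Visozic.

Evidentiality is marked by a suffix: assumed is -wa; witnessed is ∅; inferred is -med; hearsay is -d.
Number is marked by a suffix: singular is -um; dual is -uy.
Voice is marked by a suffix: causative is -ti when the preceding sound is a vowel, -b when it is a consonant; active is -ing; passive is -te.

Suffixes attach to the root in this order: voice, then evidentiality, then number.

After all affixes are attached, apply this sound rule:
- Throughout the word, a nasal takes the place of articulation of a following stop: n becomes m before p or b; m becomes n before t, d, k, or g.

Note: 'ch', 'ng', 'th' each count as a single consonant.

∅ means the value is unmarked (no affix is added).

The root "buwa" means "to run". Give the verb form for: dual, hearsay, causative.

buwatiduy

Attach voice causative -ti (after vowel 'a') → buwati.
Attach evidentiality hearsay -d → buwatid.
Attach number dual -uy → buwatiduy.
Nasal assimilation: no change.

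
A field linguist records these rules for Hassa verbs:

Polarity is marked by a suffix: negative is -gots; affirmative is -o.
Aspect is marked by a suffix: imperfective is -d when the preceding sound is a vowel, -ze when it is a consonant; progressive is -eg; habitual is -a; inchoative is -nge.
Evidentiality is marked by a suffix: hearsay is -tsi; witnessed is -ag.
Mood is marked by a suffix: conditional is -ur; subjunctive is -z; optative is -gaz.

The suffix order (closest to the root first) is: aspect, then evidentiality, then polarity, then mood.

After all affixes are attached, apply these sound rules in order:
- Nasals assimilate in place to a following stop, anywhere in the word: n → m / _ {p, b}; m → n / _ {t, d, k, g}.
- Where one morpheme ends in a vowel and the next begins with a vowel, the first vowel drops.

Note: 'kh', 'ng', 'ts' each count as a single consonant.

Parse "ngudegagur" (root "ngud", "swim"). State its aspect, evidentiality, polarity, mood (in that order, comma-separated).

progressive, witnessed, affirmative, conditional

Segment: ngud-eg-ag-o-ur.
aspect: -eg → progressive.
evidentiality: -ag → witnessed.
polarity: -o → affirmative.
mood: -ur → conditional.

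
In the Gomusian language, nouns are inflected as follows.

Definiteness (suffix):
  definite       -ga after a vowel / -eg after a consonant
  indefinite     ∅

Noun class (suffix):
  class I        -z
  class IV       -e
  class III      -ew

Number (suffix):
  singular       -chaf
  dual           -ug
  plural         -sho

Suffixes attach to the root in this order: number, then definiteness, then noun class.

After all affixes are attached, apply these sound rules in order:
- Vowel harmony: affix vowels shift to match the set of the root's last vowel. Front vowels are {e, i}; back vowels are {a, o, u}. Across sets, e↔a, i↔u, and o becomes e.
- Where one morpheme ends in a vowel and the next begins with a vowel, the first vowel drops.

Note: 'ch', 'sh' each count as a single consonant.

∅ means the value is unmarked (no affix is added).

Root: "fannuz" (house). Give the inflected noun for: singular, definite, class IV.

Attach number singular -chaf → fannuzchaf.
Attach definiteness definite -eg (after consonant 'f') → fannuzchafeg.
Attach noun class class IV -e → fannuzchafege.
Apply vowel harmony: fannuzchafege → fannuzchafaga.
Vowel deletion: no change.

fannuzchafaga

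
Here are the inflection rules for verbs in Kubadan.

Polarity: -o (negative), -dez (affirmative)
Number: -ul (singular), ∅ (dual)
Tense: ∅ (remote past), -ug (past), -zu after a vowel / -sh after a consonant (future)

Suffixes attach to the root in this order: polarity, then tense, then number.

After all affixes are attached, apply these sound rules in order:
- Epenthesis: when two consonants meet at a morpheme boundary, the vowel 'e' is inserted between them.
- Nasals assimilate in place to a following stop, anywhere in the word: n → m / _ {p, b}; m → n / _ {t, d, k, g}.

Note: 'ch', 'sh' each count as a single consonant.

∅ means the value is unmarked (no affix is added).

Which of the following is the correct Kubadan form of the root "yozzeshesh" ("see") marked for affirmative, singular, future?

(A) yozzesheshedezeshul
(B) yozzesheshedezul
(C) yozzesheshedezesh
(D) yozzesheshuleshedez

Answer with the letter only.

A

Attach polarity affirmative -dez → yozzesheshdez.
Attach tense future -sh (after consonant 'z') → yozzesheshdezsh.
Attach number singular -ul → yozzesheshdezshul.
Apply epenthesis: yozzesheshdezshul → yozzesheshedezeshul.
Nasal assimilation: no change.
So the correct form is yozzesheshedezeshul, option (A).
(B) yozzesheshedezul is wrong: it uses remote past instead of future for tense.
(C) yozzesheshedezesh is wrong: it uses dual instead of singular for number.
(D) yozzesheshuleshedez is wrong: it has the affixes in the wrong order.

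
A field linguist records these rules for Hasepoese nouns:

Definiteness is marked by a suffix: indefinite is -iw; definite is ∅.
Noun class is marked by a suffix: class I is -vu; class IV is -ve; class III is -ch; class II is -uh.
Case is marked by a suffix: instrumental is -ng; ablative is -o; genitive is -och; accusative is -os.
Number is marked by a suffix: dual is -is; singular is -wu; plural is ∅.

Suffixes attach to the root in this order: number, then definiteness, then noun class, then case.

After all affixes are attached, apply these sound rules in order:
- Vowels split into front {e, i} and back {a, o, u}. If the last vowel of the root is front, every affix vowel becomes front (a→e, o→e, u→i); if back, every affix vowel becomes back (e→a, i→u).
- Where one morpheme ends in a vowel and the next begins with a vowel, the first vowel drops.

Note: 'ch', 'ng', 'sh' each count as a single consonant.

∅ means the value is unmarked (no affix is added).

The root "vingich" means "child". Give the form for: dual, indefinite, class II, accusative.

vingichisiwihes

Attach number dual -is → vingichis.
Attach definiteness indefinite -iw → vingichisiw.
Attach noun class class II -uh → vingichisiwuh.
Attach case accusative -os → vingichisiwuhos.
Apply vowel harmony: vingichisiwuhos → vingichisiwihes.
Vowel deletion: no change.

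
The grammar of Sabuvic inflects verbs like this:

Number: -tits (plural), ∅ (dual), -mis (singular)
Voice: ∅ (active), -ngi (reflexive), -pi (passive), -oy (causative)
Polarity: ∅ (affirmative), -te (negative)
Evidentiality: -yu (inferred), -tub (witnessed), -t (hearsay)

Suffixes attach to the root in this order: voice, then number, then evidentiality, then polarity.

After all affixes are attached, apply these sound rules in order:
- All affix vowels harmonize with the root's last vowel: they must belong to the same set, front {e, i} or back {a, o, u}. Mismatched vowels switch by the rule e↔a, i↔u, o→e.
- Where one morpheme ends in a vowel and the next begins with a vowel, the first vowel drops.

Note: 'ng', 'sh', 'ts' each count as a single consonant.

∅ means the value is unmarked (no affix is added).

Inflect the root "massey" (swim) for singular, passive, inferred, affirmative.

masseypimisyi

Attach voice passive -pi → masseypi.
Attach number singular -mis → masseypimis.
Attach evidentiality inferred -yu → masseypimisyu.
polarity = affirmative: zero marking, form stays masseypimisyu.
Apply vowel harmony: masseypimisyu → masseypimisyi.
Vowel deletion: no change.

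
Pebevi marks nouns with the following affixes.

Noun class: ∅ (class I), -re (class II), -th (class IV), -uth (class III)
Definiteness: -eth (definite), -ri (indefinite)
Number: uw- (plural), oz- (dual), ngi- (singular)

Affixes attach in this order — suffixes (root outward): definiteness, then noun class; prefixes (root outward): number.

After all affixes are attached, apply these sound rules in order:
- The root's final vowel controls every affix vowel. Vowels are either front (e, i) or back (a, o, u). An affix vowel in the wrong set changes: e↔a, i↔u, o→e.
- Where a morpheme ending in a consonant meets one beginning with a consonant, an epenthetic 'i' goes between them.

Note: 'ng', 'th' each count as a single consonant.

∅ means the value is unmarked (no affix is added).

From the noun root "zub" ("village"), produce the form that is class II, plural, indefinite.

uwizubirura

Attach definiteness indefinite -ri → zubri.
Attach number plural uw- → uwzubri.
Attach noun class class II -re → uwzubrire.
Apply vowel harmony: uwzubrire → uwzubrura.
Apply epenthesis: uwzubrura → uwizubirura.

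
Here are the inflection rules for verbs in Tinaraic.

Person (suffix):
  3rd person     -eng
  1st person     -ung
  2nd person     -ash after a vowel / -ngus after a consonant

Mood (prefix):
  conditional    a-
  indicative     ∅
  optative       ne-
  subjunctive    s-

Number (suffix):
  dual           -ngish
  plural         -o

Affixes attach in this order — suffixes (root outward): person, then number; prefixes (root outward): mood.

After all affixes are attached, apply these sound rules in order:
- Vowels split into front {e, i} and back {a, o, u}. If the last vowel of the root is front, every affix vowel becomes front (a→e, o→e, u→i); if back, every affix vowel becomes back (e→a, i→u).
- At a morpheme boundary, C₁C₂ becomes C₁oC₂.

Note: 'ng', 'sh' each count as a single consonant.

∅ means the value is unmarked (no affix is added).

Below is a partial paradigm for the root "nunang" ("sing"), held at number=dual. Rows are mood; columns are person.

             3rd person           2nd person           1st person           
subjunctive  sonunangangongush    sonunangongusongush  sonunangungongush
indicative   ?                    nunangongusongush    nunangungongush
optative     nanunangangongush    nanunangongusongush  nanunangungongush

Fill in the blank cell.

nunangangongush

mood = indicative: zero marking, form stays nunang.
Attach person 3rd person -eng → nunangeng.
Attach number dual -ngish → nunangengngish.
Apply vowel harmony: nunangengngish → nunangangngush.
Apply epenthesis: nunangangngush → nunangangongush.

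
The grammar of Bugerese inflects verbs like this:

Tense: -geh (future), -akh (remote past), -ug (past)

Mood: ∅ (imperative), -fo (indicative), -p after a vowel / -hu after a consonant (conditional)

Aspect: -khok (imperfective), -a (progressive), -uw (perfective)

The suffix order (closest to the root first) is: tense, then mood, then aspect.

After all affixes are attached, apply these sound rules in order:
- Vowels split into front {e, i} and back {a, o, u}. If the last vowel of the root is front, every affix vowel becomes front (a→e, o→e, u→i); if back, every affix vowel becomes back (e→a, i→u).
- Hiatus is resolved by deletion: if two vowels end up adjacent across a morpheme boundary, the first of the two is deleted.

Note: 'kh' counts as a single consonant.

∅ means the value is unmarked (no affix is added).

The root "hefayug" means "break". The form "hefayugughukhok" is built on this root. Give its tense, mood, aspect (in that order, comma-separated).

past, conditional, imperfective

Segment: hefayug-ug-hu-khok.
tense: -ug → past.
mood: -p/hu → conditional.
aspect: -khok → imperfective.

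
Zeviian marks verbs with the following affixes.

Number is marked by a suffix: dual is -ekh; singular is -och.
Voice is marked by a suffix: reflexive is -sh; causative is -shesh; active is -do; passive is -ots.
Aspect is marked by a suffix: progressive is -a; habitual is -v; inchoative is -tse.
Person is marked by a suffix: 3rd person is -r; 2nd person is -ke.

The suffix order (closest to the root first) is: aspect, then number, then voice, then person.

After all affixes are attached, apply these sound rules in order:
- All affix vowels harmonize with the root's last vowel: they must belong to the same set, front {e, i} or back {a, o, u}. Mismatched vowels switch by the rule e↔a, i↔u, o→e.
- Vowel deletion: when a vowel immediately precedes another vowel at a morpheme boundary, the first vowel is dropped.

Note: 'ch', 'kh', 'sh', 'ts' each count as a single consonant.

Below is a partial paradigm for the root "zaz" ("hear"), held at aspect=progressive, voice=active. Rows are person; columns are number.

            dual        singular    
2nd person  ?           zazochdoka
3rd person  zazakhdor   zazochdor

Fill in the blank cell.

zazakhdoka

Attach aspect progressive -a → zaza.
Attach number dual -ekh → zazaekh.
Attach voice active -do → zazaekhdo.
Attach person 2nd person -ke → zazaekhdoke.
Apply vowel harmony: zazaekhdoke → zazaakhdoka.
Apply vowel deletion: zazaakhdoka → zazakhdoka.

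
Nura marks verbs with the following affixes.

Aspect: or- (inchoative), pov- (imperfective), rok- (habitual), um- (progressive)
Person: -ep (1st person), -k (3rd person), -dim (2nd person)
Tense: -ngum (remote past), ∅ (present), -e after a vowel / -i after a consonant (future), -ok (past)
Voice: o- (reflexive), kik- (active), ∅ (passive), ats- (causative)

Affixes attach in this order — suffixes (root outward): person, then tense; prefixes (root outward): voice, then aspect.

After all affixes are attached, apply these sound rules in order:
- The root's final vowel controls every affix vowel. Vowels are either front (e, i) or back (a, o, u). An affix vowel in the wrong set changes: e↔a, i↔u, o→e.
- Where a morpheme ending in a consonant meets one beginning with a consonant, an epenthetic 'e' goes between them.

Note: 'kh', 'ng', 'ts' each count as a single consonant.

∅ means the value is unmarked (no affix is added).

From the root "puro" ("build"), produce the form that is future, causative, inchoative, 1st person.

oratsepuroapu

Attach person 1st person -ep → puroep.
Attach tense future -i (after consonant 'p') → puroepi.
Attach voice causative ats- → atspuroepi.
Attach aspect inchoative or- → oratspuroepi.
Apply vowel harmony: oratspuroepi → oratspuroapu.
Apply epenthesis: oratspuroapu → oratsepuroapu.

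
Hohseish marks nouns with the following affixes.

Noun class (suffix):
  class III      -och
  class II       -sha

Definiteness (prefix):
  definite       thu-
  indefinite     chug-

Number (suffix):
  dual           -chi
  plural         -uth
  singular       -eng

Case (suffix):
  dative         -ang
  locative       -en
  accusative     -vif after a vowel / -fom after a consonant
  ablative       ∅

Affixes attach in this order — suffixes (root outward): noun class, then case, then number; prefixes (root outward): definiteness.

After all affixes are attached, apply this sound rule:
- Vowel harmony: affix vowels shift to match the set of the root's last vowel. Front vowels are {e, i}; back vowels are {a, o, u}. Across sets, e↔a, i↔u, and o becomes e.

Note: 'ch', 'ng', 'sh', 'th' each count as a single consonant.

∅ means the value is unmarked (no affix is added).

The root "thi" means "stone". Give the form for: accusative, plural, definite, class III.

Attach noun class class III -och → thioch.
Attach case accusative -fom (after consonant 'ch') → thiochfom.
Attach definiteness definite thu- → thuthiochfom.
Attach number plural -uth → thuthiochfomuth.
Apply vowel harmony: thuthiochfomuth → thithiechfemith.

thithiechfemith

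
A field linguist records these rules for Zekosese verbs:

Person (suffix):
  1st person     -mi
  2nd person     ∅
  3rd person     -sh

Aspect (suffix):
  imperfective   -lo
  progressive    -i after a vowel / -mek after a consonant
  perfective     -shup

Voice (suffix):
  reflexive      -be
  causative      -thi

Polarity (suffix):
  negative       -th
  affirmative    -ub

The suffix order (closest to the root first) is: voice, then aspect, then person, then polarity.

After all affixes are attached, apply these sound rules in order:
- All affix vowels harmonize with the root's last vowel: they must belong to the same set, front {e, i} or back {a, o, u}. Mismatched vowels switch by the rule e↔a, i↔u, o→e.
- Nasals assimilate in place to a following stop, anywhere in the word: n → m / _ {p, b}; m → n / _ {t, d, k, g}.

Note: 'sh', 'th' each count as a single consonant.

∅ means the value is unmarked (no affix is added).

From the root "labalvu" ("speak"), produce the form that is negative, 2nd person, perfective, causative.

labalvuthushupth

Attach voice causative -thi → labalvuthi.
Attach aspect perfective -shup → labalvuthishup.
person = 2nd person: zero marking, form stays labalvuthishup.
Attach polarity negative -th → labalvuthishupth.
Apply vowel harmony: labalvuthishupth → labalvuthushupth.
Nasal assimilation: no change.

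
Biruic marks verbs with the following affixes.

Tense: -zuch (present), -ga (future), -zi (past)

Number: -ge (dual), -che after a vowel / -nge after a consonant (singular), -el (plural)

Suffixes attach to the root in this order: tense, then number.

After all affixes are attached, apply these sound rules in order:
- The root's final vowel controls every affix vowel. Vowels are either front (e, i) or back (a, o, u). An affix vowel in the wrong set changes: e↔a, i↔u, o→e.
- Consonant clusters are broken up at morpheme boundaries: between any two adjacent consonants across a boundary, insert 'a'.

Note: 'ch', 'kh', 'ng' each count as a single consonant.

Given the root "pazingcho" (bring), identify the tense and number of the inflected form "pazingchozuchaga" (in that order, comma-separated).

Segment: pazingcho-zuch-ge.
tense: -zuch → present.
number: -ge → dual.

present, dual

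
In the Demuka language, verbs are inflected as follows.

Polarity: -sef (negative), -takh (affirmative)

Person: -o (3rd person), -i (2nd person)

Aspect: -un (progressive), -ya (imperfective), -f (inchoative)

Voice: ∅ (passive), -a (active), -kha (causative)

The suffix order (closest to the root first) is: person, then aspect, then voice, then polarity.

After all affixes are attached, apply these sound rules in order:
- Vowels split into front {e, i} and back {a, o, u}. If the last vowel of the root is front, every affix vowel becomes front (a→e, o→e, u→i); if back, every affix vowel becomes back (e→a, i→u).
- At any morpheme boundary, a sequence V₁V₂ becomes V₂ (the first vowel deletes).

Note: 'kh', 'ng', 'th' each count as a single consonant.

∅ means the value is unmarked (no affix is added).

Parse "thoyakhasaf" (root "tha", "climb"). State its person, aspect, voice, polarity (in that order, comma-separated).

Segment: tha-o-ya-kha-sef.
person: -o → 3rd person.
aspect: -ya → imperfective.
voice: -kha → causative.
polarity: -sef → negative.

3rd person, imperfective, causative, negative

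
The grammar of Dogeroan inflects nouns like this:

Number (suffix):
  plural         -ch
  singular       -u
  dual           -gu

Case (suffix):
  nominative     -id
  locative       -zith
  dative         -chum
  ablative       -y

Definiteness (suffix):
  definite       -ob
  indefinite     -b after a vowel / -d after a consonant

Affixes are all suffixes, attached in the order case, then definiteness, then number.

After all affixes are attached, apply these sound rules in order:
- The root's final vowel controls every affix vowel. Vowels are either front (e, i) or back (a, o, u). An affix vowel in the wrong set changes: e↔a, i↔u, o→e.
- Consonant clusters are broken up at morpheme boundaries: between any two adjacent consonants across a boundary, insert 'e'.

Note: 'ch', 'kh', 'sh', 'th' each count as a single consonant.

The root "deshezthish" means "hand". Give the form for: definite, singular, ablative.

deshezthisheyebi

Attach case ablative -y → deshezthishy.
Attach definiteness definite -ob → deshezthishyob.
Attach number singular -u → deshezthishyobu.
Apply vowel harmony: deshezthishyobu → deshezthishyebi.
Apply epenthesis: deshezthishyebi → deshezthisheyebi.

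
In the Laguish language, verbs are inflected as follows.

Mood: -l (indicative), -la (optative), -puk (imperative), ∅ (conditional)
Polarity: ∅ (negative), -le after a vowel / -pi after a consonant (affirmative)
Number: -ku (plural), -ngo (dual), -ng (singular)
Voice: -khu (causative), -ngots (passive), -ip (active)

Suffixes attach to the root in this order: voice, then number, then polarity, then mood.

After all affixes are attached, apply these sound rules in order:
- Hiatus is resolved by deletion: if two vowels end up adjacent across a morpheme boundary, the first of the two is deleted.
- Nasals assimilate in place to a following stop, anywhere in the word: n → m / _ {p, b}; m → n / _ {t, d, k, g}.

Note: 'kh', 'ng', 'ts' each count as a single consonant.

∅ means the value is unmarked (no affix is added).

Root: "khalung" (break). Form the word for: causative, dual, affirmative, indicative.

khalungkhungolel

Attach voice causative -khu → khalungkhu.
Attach number dual -ngo → khalungkhungo.
Attach polarity affirmative -le (after vowel 'o') → khalungkhungole.
Attach mood indicative -l → khalungkhungolel.
Vowel deletion: no change.
Nasal assimilation: no change.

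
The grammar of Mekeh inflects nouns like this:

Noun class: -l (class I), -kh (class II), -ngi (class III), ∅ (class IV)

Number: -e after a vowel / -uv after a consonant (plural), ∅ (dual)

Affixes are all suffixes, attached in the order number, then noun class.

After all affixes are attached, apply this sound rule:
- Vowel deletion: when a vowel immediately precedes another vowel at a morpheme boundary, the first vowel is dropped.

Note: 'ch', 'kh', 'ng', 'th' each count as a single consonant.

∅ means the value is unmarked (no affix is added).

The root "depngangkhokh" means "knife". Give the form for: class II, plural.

depngangkhokhuvkh

Attach number plural -uv (after consonant 'kh') → depngangkhokhuv.
Attach noun class class II -kh → depngangkhokhuvkh.
Vowel deletion: no change.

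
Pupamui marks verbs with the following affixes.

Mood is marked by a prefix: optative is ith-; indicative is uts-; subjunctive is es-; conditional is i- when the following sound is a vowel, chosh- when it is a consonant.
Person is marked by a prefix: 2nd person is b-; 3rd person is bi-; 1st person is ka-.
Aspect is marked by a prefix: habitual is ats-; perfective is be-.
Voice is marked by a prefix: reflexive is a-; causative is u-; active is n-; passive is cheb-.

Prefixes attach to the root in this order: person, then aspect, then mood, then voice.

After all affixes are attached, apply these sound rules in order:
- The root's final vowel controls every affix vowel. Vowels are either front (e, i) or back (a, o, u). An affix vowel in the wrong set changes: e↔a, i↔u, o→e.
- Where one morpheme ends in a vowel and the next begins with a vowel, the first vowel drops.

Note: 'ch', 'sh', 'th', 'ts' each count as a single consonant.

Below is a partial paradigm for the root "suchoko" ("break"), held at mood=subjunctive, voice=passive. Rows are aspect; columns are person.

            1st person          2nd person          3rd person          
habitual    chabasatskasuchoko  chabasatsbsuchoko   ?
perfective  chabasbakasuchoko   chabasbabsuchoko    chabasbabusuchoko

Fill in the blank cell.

chabasatsbusuchoko

Attach person 3rd person bi- → bisuchoko.
Attach aspect habitual ats- → atsbisuchoko.
Attach mood subjunctive es- → esatsbisuchoko.
Attach voice passive cheb- → chebesatsbisuchoko.
Apply vowel harmony: chebesatsbisuchoko → chabasatsbusuchoko.
Vowel deletion: no change.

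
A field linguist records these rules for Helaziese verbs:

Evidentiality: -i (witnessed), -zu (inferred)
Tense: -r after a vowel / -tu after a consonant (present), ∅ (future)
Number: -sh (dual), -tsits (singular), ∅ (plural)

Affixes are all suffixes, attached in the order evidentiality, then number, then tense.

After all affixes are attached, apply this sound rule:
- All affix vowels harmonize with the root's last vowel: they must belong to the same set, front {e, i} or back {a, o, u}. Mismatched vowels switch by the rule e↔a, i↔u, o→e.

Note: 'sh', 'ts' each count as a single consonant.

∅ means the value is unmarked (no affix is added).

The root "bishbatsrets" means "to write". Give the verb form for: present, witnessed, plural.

Attach evidentiality witnessed -i → bishbatsretsi.
number = plural: zero marking, form stays bishbatsretsi.
Attach tense present -r (after vowel 'i') → bishbatsretsir.
Vowel harmony: no change.

bishbatsretsir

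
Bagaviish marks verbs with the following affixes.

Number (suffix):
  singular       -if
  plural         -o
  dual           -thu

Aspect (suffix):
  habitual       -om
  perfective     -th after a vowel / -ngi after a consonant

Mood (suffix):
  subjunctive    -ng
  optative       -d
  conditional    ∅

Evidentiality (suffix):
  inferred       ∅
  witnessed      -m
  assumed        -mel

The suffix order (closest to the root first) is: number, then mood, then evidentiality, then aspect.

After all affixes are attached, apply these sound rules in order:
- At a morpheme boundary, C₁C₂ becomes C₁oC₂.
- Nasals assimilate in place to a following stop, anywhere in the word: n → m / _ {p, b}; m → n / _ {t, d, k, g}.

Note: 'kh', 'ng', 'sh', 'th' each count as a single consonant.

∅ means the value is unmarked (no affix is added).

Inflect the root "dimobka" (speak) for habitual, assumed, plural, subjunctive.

Attach number plural -o → dimobkao.
Attach mood subjunctive -ng → dimobkaong.
Attach evidentiality assumed -mel → dimobkaongmel.
Attach aspect habitual -om → dimobkaongmelom.
Apply epenthesis: dimobkaongmelom → dimobkaongomelom.
Nasal assimilation: no change.

dimobkaongomelom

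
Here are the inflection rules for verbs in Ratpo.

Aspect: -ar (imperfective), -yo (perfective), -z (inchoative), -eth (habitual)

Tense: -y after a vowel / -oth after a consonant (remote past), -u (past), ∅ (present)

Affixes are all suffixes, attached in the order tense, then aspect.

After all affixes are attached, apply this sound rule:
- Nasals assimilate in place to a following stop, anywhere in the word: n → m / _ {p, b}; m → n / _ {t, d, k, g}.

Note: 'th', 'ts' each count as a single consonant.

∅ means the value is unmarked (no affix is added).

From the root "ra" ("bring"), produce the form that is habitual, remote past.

Attach tense remote past -y (after vowel 'a') → ray.
Attach aspect habitual -eth → rayeth.
Nasal assimilation: no change.

rayeth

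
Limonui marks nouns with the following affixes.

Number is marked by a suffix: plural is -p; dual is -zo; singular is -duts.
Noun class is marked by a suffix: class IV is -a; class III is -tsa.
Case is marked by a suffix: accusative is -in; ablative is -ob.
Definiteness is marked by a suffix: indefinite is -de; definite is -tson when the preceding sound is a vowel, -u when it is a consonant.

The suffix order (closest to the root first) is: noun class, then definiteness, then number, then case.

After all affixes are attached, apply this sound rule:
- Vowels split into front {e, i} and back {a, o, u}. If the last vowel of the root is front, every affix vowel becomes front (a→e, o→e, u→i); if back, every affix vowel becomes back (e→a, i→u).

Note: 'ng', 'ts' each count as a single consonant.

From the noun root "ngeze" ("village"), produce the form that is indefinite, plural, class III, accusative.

Attach noun class class III -tsa → ngezetsa.
Attach definiteness indefinite -de → ngezetsade.
Attach number plural -p → ngezetsadep.
Attach case accusative -in → ngezetsadepin.
Apply vowel harmony: ngezetsadepin → ngezetsedepin.

ngezetsedepin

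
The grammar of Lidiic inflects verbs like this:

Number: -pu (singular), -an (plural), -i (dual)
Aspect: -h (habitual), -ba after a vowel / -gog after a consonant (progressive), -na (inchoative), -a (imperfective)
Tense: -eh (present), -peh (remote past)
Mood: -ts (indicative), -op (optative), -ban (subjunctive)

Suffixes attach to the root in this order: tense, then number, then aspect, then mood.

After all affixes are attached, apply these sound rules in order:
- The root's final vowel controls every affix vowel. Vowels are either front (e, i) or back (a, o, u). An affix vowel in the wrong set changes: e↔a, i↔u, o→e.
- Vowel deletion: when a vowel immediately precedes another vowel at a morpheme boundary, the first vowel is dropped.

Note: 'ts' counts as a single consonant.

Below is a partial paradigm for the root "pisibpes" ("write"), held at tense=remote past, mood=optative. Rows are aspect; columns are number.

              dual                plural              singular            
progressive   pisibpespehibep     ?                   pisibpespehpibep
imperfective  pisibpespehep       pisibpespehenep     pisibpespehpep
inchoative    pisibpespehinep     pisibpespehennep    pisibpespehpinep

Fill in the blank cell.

pisibpespehengegep

Attach tense remote past -peh → pisibpespeh.
Attach number plural -an → pisibpespehan.
Attach aspect progressive -gog (after consonant 'n') → pisibpespehangog.
Attach mood optative -op → pisibpespehangogop.
Apply vowel harmony: pisibpespehangogop → pisibpespehengegep.
Vowel deletion: no change.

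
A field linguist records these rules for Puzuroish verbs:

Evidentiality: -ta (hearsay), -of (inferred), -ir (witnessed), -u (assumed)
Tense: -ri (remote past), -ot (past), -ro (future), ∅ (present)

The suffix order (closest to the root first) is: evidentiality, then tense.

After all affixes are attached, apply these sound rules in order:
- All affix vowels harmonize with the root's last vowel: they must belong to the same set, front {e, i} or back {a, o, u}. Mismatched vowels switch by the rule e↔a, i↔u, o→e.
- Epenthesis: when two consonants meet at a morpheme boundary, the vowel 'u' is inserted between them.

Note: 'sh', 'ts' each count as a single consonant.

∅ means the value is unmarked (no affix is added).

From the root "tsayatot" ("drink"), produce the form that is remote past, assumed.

tsayatoturu

Attach evidentiality assumed -u → tsayatotu.
Attach tense remote past -ri → tsayatoturi.
Apply vowel harmony: tsayatoturi → tsayatoturu.
Epenthesis: no change.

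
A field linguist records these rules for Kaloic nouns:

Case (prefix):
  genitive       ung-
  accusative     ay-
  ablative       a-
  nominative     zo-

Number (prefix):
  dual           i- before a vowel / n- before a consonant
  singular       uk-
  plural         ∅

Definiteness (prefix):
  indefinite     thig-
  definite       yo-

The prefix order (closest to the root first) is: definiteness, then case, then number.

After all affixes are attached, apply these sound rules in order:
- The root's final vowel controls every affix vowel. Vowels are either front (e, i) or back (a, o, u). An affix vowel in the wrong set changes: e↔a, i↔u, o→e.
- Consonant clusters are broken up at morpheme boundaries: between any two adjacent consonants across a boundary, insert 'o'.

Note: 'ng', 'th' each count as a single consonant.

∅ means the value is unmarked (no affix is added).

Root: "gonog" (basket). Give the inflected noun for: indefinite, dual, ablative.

Attach definiteness indefinite thig- → thiggonog.
Attach case ablative a- → athiggonog.
Attach number dual i- (before vowel 'a') → iathiggonog.
Apply vowel harmony: iathiggonog → uathuggonog.
Apply epenthesis: uathuggonog → uathugogonog.

uathugogonog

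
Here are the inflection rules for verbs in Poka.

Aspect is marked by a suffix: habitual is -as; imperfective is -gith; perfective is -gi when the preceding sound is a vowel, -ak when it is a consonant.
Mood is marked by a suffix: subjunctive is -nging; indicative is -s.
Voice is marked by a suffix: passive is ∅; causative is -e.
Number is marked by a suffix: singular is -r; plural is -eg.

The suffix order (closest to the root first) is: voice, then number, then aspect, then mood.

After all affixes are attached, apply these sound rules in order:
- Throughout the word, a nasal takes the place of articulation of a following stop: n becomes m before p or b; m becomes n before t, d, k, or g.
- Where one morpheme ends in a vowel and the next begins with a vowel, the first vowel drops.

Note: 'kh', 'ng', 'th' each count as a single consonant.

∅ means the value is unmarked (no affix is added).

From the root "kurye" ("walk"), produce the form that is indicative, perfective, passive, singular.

voice = passive: zero marking, form stays kurye.
Attach number singular -r → kuryer.
Attach aspect perfective -ak (after consonant 'r') → kuryerak.
Attach mood indicative -s → kuryeraks.
Nasal assimilation: no change.
Vowel deletion: no change.

kuryeraks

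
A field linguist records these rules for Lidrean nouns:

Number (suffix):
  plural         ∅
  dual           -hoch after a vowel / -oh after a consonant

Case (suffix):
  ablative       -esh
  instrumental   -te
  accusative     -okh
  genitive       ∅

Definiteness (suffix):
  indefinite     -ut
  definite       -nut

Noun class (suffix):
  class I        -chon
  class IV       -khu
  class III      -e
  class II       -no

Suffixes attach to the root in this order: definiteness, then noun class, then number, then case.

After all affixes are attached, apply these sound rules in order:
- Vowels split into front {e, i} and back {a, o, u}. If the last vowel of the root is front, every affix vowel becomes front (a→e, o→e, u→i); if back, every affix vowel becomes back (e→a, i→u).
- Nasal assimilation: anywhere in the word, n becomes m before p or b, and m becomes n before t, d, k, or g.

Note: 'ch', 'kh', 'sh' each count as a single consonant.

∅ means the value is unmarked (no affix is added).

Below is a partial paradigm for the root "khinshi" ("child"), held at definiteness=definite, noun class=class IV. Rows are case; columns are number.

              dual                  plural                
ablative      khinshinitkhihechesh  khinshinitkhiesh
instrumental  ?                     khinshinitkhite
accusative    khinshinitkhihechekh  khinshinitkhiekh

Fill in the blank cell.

Attach definiteness definite -nut → khinshinut.
Attach noun class class IV -khu → khinshinutkhu.
Attach number dual -hoch (after vowel 'u') → khinshinutkhuhoch.
Attach case instrumental -te → khinshinutkhuhochte.
Apply vowel harmony: khinshinutkhuhochte → khinshinitkhihechte.
Nasal assimilation: no change.

khinshinitkhihechte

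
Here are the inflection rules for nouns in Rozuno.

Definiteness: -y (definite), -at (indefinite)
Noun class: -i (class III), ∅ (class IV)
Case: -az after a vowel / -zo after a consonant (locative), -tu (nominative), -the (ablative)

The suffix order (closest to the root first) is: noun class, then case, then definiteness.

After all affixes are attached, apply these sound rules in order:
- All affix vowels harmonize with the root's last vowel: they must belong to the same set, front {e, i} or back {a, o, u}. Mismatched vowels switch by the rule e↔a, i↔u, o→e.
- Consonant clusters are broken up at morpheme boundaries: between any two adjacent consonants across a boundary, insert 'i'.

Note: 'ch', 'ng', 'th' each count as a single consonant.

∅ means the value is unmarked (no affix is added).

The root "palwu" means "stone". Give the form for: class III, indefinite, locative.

Attach noun class class III -i → palwui.
Attach case locative -az (after vowel 'i') → palwuiaz.
Attach definiteness indefinite -at → palwuiazat.
Apply vowel harmony: palwuiazat → palwuuazat.
Epenthesis: no change.

palwuuazat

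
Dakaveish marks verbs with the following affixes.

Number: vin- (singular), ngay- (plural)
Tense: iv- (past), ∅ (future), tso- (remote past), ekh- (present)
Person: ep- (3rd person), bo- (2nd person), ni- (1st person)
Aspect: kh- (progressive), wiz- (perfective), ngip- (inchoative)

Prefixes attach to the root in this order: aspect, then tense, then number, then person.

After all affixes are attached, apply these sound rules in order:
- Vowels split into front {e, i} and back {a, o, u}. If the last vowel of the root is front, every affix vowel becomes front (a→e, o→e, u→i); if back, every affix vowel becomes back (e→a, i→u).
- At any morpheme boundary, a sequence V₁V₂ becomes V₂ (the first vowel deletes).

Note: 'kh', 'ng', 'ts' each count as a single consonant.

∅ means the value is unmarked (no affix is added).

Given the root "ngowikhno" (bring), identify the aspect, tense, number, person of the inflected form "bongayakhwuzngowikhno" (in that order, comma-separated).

perfective, present, plural, 2nd person

Segment: bo-ngay-ekh-wiz-ngowikhno.
aspect: wiz- → perfective.
tense: ekh- → present.
number: ngay- → plural.
person: bo- → 2nd person.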